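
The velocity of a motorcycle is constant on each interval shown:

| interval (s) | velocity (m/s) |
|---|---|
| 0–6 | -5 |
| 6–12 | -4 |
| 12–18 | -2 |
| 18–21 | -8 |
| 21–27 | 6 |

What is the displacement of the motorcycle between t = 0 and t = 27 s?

-54 m

Displacement is the signed area under the v-t curve.
0–6 s: -5 × 6 = -30 m
6–12 s: -4 × 6 = -24 m
12–18 s: -2 × 6 = -12 m
18–21 s: -8 × 3 = -24 m
21–27 s: 6 × 6 = 36 m
Net displacement = -54 m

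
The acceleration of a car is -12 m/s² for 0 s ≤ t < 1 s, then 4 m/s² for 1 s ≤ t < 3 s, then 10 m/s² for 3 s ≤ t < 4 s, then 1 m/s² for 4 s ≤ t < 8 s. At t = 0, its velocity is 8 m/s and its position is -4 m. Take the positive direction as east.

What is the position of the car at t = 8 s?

71 m

On each constant-a segment, Δv = aΔt and Δx = v₀Δt + ½aΔt²; chain segment to segment.
0–1 s: v starts 8 m/s; Δx = 8·1 + ½·-12·1² = 2 m; v ends -4 m/s.
1–3 s: v starts -4 m/s; Δx = -4·2 + ½·4·2² = 0 m; v ends 4 m/s.
3–4 s: v starts 4 m/s; Δx = 4·1 + ½·10·1² = 9 m; v ends 14 m/s.
4–8 s: v starts 14 m/s; Δx = 14·4 + ½·1·4² = 64 m; v ends 18 m/s.
x(8) = -4 + Σ Δx = 71 m.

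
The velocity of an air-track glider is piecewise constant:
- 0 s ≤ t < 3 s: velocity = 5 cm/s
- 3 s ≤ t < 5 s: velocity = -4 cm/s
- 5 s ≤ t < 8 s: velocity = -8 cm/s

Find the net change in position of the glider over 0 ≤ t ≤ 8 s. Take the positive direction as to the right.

-17 cm

Displacement is the signed area under the v-t curve.
0–3 s: 5 × 3 = 15 cm
3–5 s: -4 × 2 = -8 cm
5–8 s: -8 × 3 = -24 cm
Net displacement = -17 cm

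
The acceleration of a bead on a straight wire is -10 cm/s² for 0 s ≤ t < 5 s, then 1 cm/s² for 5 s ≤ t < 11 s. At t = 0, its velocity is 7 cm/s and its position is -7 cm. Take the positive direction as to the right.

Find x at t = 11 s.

On each constant-a segment, Δv = aΔt and Δx = v₀Δt + ½aΔt²; chain segment to segment.
0–5 s: v starts 7 cm/s; Δx = 7·5 + ½·-10·5² = -90 cm; v ends -43 cm/s.
5–11 s: v starts -43 cm/s; Δx = -43·6 + ½·1·6² = -240 cm; v ends -37 cm/s.
x(11) = -7 + Σ Δx = -337 cm.

-337 cm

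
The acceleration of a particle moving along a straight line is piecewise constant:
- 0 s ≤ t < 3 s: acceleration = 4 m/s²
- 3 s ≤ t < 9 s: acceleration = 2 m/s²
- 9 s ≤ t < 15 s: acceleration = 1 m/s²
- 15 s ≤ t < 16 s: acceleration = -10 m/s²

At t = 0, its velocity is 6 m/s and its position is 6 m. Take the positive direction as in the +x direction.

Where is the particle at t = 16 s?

On each constant-a segment, Δv = aΔt and Δx = v₀Δt + ½aΔt²; chain segment to segment.
0–3 s: v starts 6 m/s; Δx = 6·3 + ½·4·3² = 36 m; v ends 18 m/s.
3–9 s: v starts 18 m/s; Δx = 18·6 + ½·2·6² = 144 m; v ends 30 m/s.
9–15 s: v starts 30 m/s; Δx = 30·6 + ½·1·6² = 198 m; v ends 36 m/s.
15–16 s: v starts 36 m/s; Δx = 36·1 + ½·-10·1² = 31 m; v ends 26 m/s.
x(16) = 6 + Σ Δx = 415 m.

415 m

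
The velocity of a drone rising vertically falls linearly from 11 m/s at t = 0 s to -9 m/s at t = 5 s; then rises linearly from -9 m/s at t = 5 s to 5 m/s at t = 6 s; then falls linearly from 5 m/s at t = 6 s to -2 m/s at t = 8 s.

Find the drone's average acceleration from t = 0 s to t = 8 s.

-1.625 m/s²

Average acceleration = Δv/Δt = (-2 − 11)/(8 − 0) = -1.625 m/s².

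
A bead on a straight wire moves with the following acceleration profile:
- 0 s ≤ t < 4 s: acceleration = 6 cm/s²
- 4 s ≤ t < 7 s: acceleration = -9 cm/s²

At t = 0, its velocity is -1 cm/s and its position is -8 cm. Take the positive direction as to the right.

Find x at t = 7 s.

On each constant-a segment, Δv = aΔt and Δx = v₀Δt + ½aΔt²; chain segment to segment.
0–4 s: v starts -1 cm/s; Δx = -1·4 + ½·6·4² = 44 cm; v ends 23 cm/s.
4–7 s: v starts 23 cm/s; Δx = 23·3 + ½·-9·3² = 28.5 cm; v ends -4 cm/s.
x(7) = -8 + Σ Δx = 64.5 cm.

64.5 cm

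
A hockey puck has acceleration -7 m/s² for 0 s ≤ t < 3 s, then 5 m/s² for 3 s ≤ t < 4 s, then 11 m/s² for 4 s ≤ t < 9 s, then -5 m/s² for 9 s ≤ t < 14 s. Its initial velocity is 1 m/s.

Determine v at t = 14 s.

Δv equals the area under the a-t graph; then v = v₀ + Δv.
0–3 s: -7 × 3 = -21 m/s
3–4 s: 5 × 1 = 5 m/s
4–9 s: 11 × 5 = 55 m/s
9–14 s: -5 × 5 = -25 m/s
Δv = 14 m/s, so v(14) = 1 + (14) = 15 m/s.

15 m/s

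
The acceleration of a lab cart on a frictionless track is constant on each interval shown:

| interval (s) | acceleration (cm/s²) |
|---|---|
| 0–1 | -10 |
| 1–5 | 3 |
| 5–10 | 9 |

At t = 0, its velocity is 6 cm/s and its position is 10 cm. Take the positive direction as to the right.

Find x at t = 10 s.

On each constant-a segment, Δv = aΔt and Δx = v₀Δt + ½aΔt²; chain segment to segment.
0–1 s: v starts 6 cm/s; Δx = 6·1 + ½·-10·1² = 1 cm; v ends -4 cm/s.
1–5 s: v starts -4 cm/s; Δx = -4·4 + ½·3·4² = 8 cm; v ends 8 cm/s.
5–10 s: v starts 8 cm/s; Δx = 8·5 + ½·9·5² = 152.5 cm; v ends 53 cm/s.
x(10) = 10 + Σ Δx = 171.5 cm.

171.5 cm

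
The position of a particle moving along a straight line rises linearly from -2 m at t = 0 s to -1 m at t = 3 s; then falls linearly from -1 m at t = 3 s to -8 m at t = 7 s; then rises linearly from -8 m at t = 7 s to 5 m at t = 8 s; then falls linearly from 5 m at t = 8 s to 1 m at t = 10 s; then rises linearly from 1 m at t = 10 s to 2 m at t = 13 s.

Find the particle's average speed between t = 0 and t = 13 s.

Average speed = (total path length)/(elapsed time); on a piecewise-linear x-t graph the path length is Σ|Δx|.
0–3 s: |Δx| = |-1 − -2| = 1 m
3–7 s: |Δx| = |-8 − -1| = 7 m
7–8 s: |Δx| = |5 − -8| = 13 m
8–10 s: |Δx| = |1 − 5| = 4 m
10–13 s: |Δx| = |2 − 1| = 1 m
Total path = 26 m; average speed = 26/13 = 2 m/s.

2 m/s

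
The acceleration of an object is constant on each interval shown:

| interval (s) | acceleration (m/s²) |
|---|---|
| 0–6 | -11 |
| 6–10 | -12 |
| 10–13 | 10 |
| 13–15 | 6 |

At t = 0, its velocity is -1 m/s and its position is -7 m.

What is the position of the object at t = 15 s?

On each constant-a segment, Δv = aΔt and Δx = v₀Δt + ½aΔt²; chain segment to segment.
0–6 s: v starts -1 m/s; Δx = -1·6 + ½·-11·6² = -204 m; v ends -67 m/s.
6–10 s: v starts -67 m/s; Δx = -67·4 + ½·-12·4² = -364 m; v ends -115 m/s.
10–13 s: v starts -115 m/s; Δx = -115·3 + ½·10·3² = -300 m; v ends -85 m/s.
13–15 s: v starts -85 m/s; Δx = -85·2 + ½·6·2² = -158 m; v ends -73 m/s.
x(15) = -7 + Σ Δx = -1033 m.

-1033 m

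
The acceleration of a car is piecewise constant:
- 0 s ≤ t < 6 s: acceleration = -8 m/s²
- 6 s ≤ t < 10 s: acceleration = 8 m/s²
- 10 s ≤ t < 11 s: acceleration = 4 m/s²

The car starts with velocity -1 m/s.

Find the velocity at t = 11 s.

Δv equals the area under the a-t graph; then v = v₀ + Δv.
0–6 s: -8 × 6 = -48 m/s
6–10 s: 8 × 4 = 32 m/s
10–11 s: 4 × 1 = 4 m/s
Δv = -12 m/s, so v(11) = -1 + (-12) = -13 m/s.

-13 m/s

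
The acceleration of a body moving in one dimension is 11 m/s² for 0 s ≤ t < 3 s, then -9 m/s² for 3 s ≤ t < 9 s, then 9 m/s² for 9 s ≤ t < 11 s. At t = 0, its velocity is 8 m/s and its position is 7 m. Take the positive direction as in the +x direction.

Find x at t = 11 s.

156.5 m

On each constant-a segment, Δv = aΔt and Δx = v₀Δt + ½aΔt²; chain segment to segment.
0–3 s: v starts 8 m/s; Δx = 8·3 + ½·11·3² = 73.5 m; v ends 41 m/s.
3–9 s: v starts 41 m/s; Δx = 41·6 + ½·-9·6² = 84 m; v ends -13 m/s.
9–11 s: v starts -13 m/s; Δx = -13·2 + ½·9·2² = -8 m; v ends 5 m/s.
x(11) = 7 + Σ Δx = 156.5 m.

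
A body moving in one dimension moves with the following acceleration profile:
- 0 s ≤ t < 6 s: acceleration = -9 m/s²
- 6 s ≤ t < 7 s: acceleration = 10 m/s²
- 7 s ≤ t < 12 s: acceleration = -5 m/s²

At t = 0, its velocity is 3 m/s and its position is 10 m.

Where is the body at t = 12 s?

On each constant-a segment, Δv = aΔt and Δx = v₀Δt + ½aΔt²; chain segment to segment.
0–6 s: v starts 3 m/s; Δx = 3·6 + ½·-9·6² = -144 m; v ends -51 m/s.
6–7 s: v starts -51 m/s; Δx = -51·1 + ½·10·1² = -46 m; v ends -41 m/s.
7–12 s: v starts -41 m/s; Δx = -41·5 + ½·-5·5² = -267.5 m; v ends -66 m/s.
x(12) = 10 + Σ Δx = -447.5 m.

-447.5 m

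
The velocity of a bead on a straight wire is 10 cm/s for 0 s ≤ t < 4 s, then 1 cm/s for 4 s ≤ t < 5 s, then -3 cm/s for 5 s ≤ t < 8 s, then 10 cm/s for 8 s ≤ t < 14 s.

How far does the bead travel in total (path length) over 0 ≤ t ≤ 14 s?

110 cm

Distance (not displacement) is the total path length: add the absolute areas under v-t.
0–4 s: |10| × 4 = 40 cm
4–5 s: |1| × 1 = 1 cm
5–8 s: |-3| × 3 = 9 cm
8–14 s: |10| × 6 = 60 cm
Total distance = 110 cm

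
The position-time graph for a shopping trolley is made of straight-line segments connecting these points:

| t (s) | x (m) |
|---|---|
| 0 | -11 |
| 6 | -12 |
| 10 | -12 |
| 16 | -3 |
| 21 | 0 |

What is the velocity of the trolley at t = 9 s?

Velocity is the slope of the x-t graph on 6–10 s: (-12 − -12)/(10 − 6) = 0 m/s.

0 m/s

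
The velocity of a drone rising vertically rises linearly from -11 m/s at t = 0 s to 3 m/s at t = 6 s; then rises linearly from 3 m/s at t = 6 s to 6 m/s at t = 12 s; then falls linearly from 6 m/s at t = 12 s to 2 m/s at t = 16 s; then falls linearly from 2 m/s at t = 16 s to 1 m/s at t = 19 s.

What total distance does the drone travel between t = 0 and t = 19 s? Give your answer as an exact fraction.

1055/14 m

Distance (not displacement) is the total path length: add the absolute areas under v-t.
0–6 s: v = 0 at t = 33/7 s; triangle areas 363/14 + 27/14 = 195/7 m
6–12 s: |½(3 + 6)(6)| = 27 m
12–16 s: |½(6 + 2)(4)| = 16 m
16–19 s: |½(2 + 1)(3)| = 4.5 m
Total distance = 1055/14 m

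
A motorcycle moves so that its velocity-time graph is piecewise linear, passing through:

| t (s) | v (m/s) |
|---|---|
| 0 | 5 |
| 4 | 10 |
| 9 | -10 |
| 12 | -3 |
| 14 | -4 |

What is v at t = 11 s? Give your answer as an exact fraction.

-16/3 m/s

On 9–12 s the graph is linear from -10 to -3 m/s: v(11) = -10 + (-3 − -10)·(11 − 9)/(12 − 9) = -16/3 m/s.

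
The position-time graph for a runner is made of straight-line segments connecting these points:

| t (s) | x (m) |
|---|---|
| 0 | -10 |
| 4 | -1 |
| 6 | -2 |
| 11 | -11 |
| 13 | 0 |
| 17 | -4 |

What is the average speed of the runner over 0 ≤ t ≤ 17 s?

Average speed = (total path length)/(elapsed time); on a piecewise-linear x-t graph the path length is Σ|Δx|.
0–4 s: |Δx| = |-1 − -10| = 9 m
4–6 s: |Δx| = |-2 − -1| = 1 m
6–11 s: |Δx| = |-11 − -2| = 9 m
11–13 s: |Δx| = |0 − -11| = 11 m
13–17 s: |Δx| = |-4 − 0| = 4 m
Total path = 34 m; average speed = 34/17 = 2 m/s.

2 m/s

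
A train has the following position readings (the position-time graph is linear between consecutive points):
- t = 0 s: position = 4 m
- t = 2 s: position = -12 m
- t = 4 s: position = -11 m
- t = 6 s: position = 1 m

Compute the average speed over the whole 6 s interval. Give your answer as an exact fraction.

29/6 m/s

Average speed = (total path length)/(elapsed time); on a piecewise-linear x-t graph the path length is Σ|Δx|.
0–2 s: |Δx| = |-12 − 4| = 16 m
2–4 s: |Δx| = |-11 − -12| = 1 m
4–6 s: |Δx| = |1 − -11| = 12 m
Total path = 29 m; average speed = 29/6 = 29/6 m/s.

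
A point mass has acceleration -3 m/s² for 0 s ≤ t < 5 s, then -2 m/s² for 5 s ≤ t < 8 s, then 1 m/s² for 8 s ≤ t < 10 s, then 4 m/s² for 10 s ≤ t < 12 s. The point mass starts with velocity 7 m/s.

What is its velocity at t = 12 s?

-4 m/s

Δv equals the area under the a-t graph; then v = v₀ + Δv.
0–5 s: -3 × 5 = -15 m/s
5–8 s: -2 × 3 = -6 m/s
8–10 s: 1 × 2 = 2 m/s
10–12 s: 4 × 2 = 8 m/s
Δv = -11 m/s, so v(12) = 7 + (-11) = -4 m/s.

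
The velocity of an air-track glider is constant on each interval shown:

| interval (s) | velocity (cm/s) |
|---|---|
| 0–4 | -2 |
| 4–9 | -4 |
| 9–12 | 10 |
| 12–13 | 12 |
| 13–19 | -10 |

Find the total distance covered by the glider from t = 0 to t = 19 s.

Total distance travelled is ∫|v| dt — sum the magnitudes of each area piece.
0–4 s: |-2| × 4 = 8 cm
4–9 s: |-4| × 5 = 20 cm
9–12 s: |10| × 3 = 30 cm
12–13 s: |12| × 1 = 12 cm
13–19 s: |-10| × 6 = 60 cm
Total distance = 130 cm

130 cm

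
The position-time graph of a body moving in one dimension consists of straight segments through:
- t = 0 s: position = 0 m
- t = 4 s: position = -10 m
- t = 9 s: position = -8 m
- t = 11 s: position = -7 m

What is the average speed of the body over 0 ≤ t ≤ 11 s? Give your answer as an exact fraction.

13/11 m/s

Average speed = (total path length)/(elapsed time); on a piecewise-linear x-t graph the path length is Σ|Δx|.
0–4 s: |Δx| = |-10 − 0| = 10 m
4–9 s: |Δx| = |-8 − -10| = 2 m
9–11 s: |Δx| = |-7 − -8| = 1 m
Total path = 13 m; average speed = 13/11 = 13/11 m/s.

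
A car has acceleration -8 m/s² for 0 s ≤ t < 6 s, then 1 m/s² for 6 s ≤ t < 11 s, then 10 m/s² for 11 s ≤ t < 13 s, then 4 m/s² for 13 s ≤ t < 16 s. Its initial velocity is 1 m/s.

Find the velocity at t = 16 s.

-10 m/s

Δv equals the area under the a-t graph; then v = v₀ + Δv.
0–6 s: -8 × 6 = -48 m/s
6–11 s: 1 × 5 = 5 m/s
11–13 s: 10 × 2 = 20 m/s
13–16 s: 4 × 3 = 12 m/s
Δv = -11 m/s, so v(16) = 1 + (-11) = -10 m/s.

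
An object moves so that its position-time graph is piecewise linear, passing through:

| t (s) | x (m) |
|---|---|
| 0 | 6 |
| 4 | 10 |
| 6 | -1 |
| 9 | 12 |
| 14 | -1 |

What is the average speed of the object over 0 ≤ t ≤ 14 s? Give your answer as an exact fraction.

Average speed = (total path length)/(elapsed time); on a piecewise-linear x-t graph the path length is Σ|Δx|.
0–4 s: |Δx| = |10 − 6| = 4 m
4–6 s: |Δx| = |-1 − 10| = 11 m
6–9 s: |Δx| = |12 − -1| = 13 m
9–14 s: |Δx| = |-1 − 12| = 13 m
Total path = 41 m; average speed = 41/14 = 41/14 m/s.

41/14 m/s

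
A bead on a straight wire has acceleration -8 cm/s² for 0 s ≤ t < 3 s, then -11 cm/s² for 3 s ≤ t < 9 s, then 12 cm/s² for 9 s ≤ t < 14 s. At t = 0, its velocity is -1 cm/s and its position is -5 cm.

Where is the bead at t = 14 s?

On each constant-a segment, Δv = aΔt and Δx = v₀Δt + ½aΔt²; chain segment to segment.
0–3 s: v starts -1 cm/s; Δx = -1·3 + ½·-8·3² = -39 cm; v ends -25 cm/s.
3–9 s: v starts -25 cm/s; Δx = -25·6 + ½·-11·6² = -348 cm; v ends -91 cm/s.
9–14 s: v starts -91 cm/s; Δx = -91·5 + ½·12·5² = -305 cm; v ends -31 cm/s.
x(14) = -5 + Σ Δx = -697 cm.

-697 cm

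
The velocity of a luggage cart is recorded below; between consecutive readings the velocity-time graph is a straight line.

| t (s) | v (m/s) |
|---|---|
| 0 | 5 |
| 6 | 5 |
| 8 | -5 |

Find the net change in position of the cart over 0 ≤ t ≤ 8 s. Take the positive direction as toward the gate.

Displacement is the signed area under the v-t curve.
0–6 s: 5 × 6 = 30 m
6–8 s: ½(5 + -5)(2) = 0 m
Net displacement = 30 m

30 m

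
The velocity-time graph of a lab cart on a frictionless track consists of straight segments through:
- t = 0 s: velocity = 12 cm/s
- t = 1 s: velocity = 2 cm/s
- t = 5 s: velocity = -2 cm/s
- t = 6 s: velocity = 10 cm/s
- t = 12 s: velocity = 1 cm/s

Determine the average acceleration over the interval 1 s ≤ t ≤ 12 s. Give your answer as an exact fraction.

Average acceleration = Δv/Δt = (1 − 2)/(12 − 1) = -1/11 cm/s².

-1/11 cm/s²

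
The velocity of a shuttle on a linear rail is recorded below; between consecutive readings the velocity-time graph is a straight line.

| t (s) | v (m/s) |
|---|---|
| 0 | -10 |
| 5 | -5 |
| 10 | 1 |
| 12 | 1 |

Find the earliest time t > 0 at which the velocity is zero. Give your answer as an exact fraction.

t = 55/6 s

v changes sign on 5–10 s (from -5 to 1); the graph is linear there, so v = 0 at t = 5 + (5)·(10 − 5)/(1 − -5) = 55/6 s.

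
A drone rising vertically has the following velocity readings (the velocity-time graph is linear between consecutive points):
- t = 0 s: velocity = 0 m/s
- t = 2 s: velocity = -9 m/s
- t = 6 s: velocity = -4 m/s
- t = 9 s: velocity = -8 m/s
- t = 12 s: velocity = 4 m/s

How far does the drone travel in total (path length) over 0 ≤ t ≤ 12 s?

Distance (not displacement) is the total path length: add the absolute areas under v-t.
0–2 s: |½(0 + -9)(2)| = 9 m
2–6 s: |½(-9 + -4)(4)| = 26 m
6–9 s: |½(-4 + -8)(3)| = 18 m
9–12 s: v = 0 at t = 11 s; triangle areas 8 + 2 = 10 m
Total distance = 63 m

63 m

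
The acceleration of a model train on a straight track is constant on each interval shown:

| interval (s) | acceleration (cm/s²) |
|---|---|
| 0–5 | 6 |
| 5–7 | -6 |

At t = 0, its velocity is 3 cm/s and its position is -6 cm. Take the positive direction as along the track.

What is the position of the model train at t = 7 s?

138 cm

On each constant-a segment, Δv = aΔt and Δx = v₀Δt + ½aΔt²; chain segment to segment.
0–5 s: v starts 3 cm/s; Δx = 3·5 + ½·6·5² = 90 cm; v ends 33 cm/s.
5–7 s: v starts 33 cm/s; Δx = 33·2 + ½·-6·2² = 54 cm; v ends 21 cm/s.
x(7) = -6 + Σ Δx = 138 cm.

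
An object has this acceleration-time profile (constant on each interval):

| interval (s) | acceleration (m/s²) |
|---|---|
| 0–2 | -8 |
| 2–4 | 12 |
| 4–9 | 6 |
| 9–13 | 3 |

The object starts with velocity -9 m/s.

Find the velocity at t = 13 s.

Δv equals the area under the a-t graph; then v = v₀ + Δv.
0–2 s: -8 × 2 = -16 m/s
2–4 s: 12 × 2 = 24 m/s
4–9 s: 6 × 5 = 30 m/s
9–13 s: 3 × 4 = 12 m/s
Δv = 50 m/s, so v(13) = -9 + (50) = 41 m/s.

41 m/s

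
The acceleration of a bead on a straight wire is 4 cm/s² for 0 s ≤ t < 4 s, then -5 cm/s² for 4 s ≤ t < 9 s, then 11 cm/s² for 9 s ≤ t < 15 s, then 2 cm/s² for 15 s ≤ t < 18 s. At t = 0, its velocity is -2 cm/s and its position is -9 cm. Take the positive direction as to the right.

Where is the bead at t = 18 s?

On each constant-a segment, Δv = aΔt and Δx = v₀Δt + ½aΔt²; chain segment to segment.
0–4 s: v starts -2 cm/s; Δx = -2·4 + ½·4·4² = 24 cm; v ends 14 cm/s.
4–9 s: v starts 14 cm/s; Δx = 14·5 + ½·-5·5² = 7.5 cm; v ends -11 cm/s.
9–15 s: v starts -11 cm/s; Δx = -11·6 + ½·11·6² = 132 cm; v ends 55 cm/s.
15–18 s: v starts 55 cm/s; Δx = 55·3 + ½·2·3² = 174 cm; v ends 61 cm/s.
x(18) = -9 + Σ Δx = 328.5 cm.

328.5 cm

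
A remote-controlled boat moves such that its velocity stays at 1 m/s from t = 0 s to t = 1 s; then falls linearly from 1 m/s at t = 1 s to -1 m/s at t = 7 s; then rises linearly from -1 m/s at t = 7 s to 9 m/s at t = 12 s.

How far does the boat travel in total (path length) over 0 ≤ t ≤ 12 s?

24.5 m

Distance (not displacement) is the total path length: add the absolute areas under v-t.
0–1 s: |1| × 1 = 1 m
1–7 s: v = 0 at t = 4 s; triangle areas 1.5 + 1.5 = 3 m
7–12 s: v = 0 at t = 7.5 s; triangle areas 0.25 + 20.25 = 20.5 m
Total distance = 24.5 m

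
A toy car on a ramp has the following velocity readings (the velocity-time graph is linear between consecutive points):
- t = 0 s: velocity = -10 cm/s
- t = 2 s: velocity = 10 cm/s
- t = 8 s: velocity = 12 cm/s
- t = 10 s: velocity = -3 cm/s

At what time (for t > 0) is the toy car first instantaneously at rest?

v changes sign on 0–2 s (from -10 to 10); the graph is linear there, so v = 0 at t = 0 + (10)·(2 − 0)/(10 − -10) = 1 s.

t = 1 s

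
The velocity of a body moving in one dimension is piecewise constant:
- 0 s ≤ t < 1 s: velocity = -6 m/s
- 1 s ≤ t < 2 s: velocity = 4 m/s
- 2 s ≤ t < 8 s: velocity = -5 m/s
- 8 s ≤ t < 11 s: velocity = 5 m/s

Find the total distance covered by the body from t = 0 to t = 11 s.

Total distance travelled is ∫|v| dt — sum the magnitudes of each area piece.
0–1 s: |-6| × 1 = 6 m
1–2 s: |4| × 1 = 4 m
2–8 s: |-5| × 6 = 30 m
8–11 s: |5| × 3 = 15 m
Total distance = 55 m

55 m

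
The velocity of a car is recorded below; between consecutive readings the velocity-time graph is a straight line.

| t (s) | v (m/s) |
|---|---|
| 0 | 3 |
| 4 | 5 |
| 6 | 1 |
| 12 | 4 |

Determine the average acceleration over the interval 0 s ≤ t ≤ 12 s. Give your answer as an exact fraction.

1/12 m/s²

Average acceleration = Δv/Δt = (4 − 3)/(12 − 0) = 1/12 m/s².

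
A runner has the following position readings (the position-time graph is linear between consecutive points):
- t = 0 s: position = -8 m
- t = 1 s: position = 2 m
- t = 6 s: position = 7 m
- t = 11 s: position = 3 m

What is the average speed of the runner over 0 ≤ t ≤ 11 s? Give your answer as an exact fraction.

Average speed = (total path length)/(elapsed time); on a piecewise-linear x-t graph the path length is Σ|Δx|.
0–1 s: |Δx| = |2 − -8| = 10 m
1–6 s: |Δx| = |7 − 2| = 5 m
6–11 s: |Δx| = |3 − 7| = 4 m
Total path = 19 m; average speed = 19/11 = 19/11 m/s.

19/11 m/s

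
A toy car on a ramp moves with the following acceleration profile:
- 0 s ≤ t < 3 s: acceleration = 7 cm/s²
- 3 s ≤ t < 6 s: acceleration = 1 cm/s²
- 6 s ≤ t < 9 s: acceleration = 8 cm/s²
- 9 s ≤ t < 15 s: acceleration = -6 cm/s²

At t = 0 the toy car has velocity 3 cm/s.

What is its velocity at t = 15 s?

15 cm/s

Δv equals the area under the a-t graph; then v = v₀ + Δv.
0–3 s: 7 × 3 = 21 cm/s
3–6 s: 1 × 3 = 3 cm/s
6–9 s: 8 × 3 = 24 cm/s
9–15 s: -6 × 6 = -36 cm/s
Δv = 12 cm/s, so v(15) = 3 + (12) = 15 cm/s.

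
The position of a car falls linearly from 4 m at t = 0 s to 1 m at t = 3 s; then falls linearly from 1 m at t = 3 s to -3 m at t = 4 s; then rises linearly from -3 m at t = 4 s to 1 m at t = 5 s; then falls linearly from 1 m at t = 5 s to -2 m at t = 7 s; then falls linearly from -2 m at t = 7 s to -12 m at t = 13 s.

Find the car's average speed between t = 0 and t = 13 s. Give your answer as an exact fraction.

24/13 m/s

Average speed = (total path length)/(elapsed time); on a piecewise-linear x-t graph the path length is Σ|Δx|.
0–3 s: |Δx| = |1 − 4| = 3 m
3–4 s: |Δx| = |-3 − 1| = 4 m
4–5 s: |Δx| = |1 − -3| = 4 m
5–7 s: |Δx| = |-2 − 1| = 3 m
7–13 s: |Δx| = |-12 − -2| = 10 m
Total path = 24 m; average speed = 24/13 = 24/13 m/s.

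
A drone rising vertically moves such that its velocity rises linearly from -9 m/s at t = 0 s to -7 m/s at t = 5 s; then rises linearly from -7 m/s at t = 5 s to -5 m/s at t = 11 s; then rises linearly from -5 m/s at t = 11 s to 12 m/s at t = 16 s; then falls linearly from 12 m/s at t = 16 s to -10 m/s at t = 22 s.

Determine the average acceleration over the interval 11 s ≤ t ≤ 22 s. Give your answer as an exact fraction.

Average acceleration = Δv/Δt = (-10 − -5)/(22 − 11) = -5/11 m/s².

-5/11 m/s²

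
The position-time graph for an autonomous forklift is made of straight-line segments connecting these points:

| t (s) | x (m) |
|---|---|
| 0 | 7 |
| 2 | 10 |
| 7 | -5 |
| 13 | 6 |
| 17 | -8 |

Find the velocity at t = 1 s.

Velocity is the slope of the x-t graph on 0–2 s: (10 − 7)/(2 − 0) = 1.5 m/s.

1.5 m/s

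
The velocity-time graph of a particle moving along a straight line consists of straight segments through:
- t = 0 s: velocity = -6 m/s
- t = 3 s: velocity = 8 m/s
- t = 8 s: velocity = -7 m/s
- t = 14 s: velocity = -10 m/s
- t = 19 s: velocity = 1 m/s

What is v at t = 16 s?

-5.6 m/s

On 14–19 s the graph is linear from -10 to 1 m/s: v(16) = -10 + (1 − -10)·(16 − 14)/(19 − 14) = -5.6 m/s.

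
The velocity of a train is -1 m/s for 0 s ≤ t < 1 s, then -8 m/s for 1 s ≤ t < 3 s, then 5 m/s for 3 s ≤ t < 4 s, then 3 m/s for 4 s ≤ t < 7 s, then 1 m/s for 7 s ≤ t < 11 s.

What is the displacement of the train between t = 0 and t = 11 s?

Displacement is the signed area under the v-t curve.
0–1 s: -1 × 1 = -1 m
1–3 s: -8 × 2 = -16 m
3–4 s: 5 × 1 = 5 m
4–7 s: 3 × 3 = 9 m
7–11 s: 1 × 4 = 4 m
Net displacement = 1 m

1 m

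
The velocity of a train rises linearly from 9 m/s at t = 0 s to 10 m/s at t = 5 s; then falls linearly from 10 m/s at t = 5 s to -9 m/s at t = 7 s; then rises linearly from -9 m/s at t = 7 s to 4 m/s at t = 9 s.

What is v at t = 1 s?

9.2 m/s

On 0–5 s the graph is linear from 9 to 10 m/s: v(1) = 9 + (10 − 9)·(1 − 0)/(5 − 0) = 9.2 m/s.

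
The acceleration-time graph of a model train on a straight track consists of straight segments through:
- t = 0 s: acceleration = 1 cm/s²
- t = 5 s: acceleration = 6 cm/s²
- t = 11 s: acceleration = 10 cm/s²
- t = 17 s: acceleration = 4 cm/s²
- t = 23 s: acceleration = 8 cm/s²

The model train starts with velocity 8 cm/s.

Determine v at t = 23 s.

151.5 cm/s

Δv equals the area under the a-t graph; then v = v₀ + Δv.
0–5 s: ½(1 + 6)(5) = 17.5 cm/s
5–11 s: ½(6 + 10)(6) = 48 cm/s
11–17 s: ½(10 + 4)(6) = 42 cm/s
17–23 s: ½(4 + 8)(6) = 36 cm/s
Δv = 143.5 cm/s, so v(23) = 8 + (143.5) = 151.5 cm/s.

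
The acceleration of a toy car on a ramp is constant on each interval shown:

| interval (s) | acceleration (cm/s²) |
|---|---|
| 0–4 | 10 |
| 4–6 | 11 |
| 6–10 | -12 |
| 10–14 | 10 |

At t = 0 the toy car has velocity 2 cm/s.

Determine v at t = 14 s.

Δv equals the area under the a-t graph; then v = v₀ + Δv.
0–4 s: 10 × 4 = 40 cm/s
4–6 s: 11 × 2 = 22 cm/s
6–10 s: -12 × 4 = -48 cm/s
10–14 s: 10 × 4 = 40 cm/s
Δv = 54 cm/s, so v(14) = 2 + (54) = 56 cm/s.

56 cm/s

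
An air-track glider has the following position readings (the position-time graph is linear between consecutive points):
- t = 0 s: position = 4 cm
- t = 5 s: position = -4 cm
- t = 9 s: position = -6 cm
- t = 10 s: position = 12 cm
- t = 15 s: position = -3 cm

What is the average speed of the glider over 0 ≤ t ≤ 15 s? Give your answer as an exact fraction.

Average speed = (total path length)/(elapsed time); on a piecewise-linear x-t graph the path length is Σ|Δx|.
0–5 s: |Δx| = |-4 − 4| = 8 cm
5–9 s: |Δx| = |-6 − -4| = 2 cm
9–10 s: |Δx| = |12 − -6| = 18 cm
10–15 s: |Δx| = |-3 − 12| = 15 cm
Total path = 43 cm; average speed = 43/15 = 43/15 cm/s.

43/15 cm/s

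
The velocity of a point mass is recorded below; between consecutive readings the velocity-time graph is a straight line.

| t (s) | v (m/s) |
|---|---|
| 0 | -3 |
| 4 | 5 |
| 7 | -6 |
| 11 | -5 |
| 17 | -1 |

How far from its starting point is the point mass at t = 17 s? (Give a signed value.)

Displacement is the signed area under the v-t curve.
0–4 s: ½(-3 + 5)(4) = 4 m
4–7 s: ½(5 + -6)(3) = -1.5 m
7–11 s: ½(-6 + -5)(4) = -22 m
11–17 s: ½(-5 + -1)(6) = -18 m
Net displacement = -37.5 m

-37.5 m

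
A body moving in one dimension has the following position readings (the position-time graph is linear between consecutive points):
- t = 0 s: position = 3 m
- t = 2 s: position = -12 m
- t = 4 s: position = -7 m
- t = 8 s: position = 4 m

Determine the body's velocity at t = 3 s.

Velocity is the slope of the x-t graph on 2–4 s: (-7 − -12)/(4 − 2) = 2.5 m/s.

2.5 m/s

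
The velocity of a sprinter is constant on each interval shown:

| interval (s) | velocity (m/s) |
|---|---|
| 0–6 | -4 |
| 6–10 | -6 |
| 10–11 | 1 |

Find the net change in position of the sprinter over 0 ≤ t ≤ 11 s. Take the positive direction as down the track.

-47 m

Net displacement equals the area under the velocity-time graph (areas below the axis count negative).
0–6 s: -4 × 6 = -24 m
6–10 s: -6 × 4 = -24 m
10–11 s: 1 × 1 = 1 m
Net displacement = -47 m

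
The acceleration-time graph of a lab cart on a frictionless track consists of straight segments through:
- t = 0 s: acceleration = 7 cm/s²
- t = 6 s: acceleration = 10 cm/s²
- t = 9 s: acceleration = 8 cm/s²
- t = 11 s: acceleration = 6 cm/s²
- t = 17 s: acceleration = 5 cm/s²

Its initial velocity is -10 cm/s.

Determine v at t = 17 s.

Δv equals the area under the a-t graph; then v = v₀ + Δv.
0–6 s: ½(7 + 10)(6) = 51 cm/s
6–9 s: ½(10 + 8)(3) = 27 cm/s
9–11 s: ½(8 + 6)(2) = 14 cm/s
11–17 s: ½(6 + 5)(6) = 33 cm/s
Δv = 125 cm/s, so v(17) = -10 + (125) = 115 cm/s.

115 cm/s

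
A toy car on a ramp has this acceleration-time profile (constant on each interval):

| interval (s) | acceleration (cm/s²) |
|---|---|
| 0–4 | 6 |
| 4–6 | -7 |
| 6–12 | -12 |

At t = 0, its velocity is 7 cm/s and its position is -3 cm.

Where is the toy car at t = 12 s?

On each constant-a segment, Δv = aΔt and Δx = v₀Δt + ½aΔt²; chain segment to segment.
0–4 s: v starts 7 cm/s; Δx = 7·4 + ½·6·4² = 76 cm; v ends 31 cm/s.
4–6 s: v starts 31 cm/s; Δx = 31·2 + ½·-7·2² = 48 cm; v ends 17 cm/s.
6–12 s: v starts 17 cm/s; Δx = 17·6 + ½·-12·6² = -114 cm; v ends -55 cm/s.
x(12) = -3 + Σ Δx = 7 cm.

7 cm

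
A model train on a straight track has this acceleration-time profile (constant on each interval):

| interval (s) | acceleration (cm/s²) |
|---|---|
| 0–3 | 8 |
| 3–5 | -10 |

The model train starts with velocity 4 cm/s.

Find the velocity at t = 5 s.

8 cm/s

Δv equals the area under the a-t graph; then v = v₀ + Δv.
0–3 s: 8 × 3 = 24 cm/s
3–5 s: -10 × 2 = -20 cm/s
Δv = 4 cm/s, so v(5) = 4 + (4) = 8 cm/s.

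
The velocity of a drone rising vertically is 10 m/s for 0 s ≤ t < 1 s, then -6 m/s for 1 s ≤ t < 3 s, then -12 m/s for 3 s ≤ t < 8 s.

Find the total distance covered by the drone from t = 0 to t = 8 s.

Total distance travelled is ∫|v| dt — sum the magnitudes of each area piece.
0–1 s: |10| × 1 = 10 m
1–3 s: |-6| × 2 = 12 m
3–8 s: |-12| × 5 = 60 m
Total distance = 82 m

82 m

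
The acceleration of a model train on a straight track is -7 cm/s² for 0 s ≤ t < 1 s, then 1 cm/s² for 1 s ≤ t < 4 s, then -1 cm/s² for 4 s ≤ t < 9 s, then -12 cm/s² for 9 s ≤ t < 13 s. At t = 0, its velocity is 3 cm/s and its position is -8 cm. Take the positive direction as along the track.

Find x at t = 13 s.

-153.5 cm

On each constant-a segment, Δv = aΔt and Δx = v₀Δt + ½aΔt²; chain segment to segment.
0–1 s: v starts 3 cm/s; Δx = 3·1 + ½·-7·1² = -0.5 cm; v ends -4 cm/s.
1–4 s: v starts -4 cm/s; Δx = -4·3 + ½·1·3² = -7.5 cm; v ends -1 cm/s.
4–9 s: v starts -1 cm/s; Δx = -1·5 + ½·-1·5² = -17.5 cm; v ends -6 cm/s.
9–13 s: v starts -6 cm/s; Δx = -6·4 + ½·-12·4² = -120 cm; v ends -54 cm/s.
x(13) = -8 + Σ Δx = -153.5 cm.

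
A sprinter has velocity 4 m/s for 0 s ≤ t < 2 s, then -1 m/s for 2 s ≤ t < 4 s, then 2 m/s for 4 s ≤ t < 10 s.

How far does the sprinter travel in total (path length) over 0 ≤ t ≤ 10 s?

22 m

Distance (not displacement) is the total path length: add the absolute areas under v-t.
0–2 s: |4| × 2 = 8 m
2–4 s: |-1| × 2 = 2 m
4–10 s: |2| × 6 = 12 m
Total distance = 22 m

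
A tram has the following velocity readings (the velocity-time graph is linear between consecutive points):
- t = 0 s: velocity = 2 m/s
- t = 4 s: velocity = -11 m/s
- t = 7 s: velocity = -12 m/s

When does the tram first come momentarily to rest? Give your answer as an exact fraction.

v changes sign on 0–4 s (from 2 to -11); the graph is linear there, so v = 0 at t = 0 + (-2)·(4 − 0)/(-11 − 2) = 8/13 s.

t = 8/13 s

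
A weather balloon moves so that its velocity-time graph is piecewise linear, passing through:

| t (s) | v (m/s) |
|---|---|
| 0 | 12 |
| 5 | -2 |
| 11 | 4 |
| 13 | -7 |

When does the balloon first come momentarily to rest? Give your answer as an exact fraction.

t = 30/7 s

v changes sign on 0–5 s (from 12 to -2); the graph is linear there, so v = 0 at t = 0 + (-12)·(5 − 0)/(-2 − 12) = 30/7 s.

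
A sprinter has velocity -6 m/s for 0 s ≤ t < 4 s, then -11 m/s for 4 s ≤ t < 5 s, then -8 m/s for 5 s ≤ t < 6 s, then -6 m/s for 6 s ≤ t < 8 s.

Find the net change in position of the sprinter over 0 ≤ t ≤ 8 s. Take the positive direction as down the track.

Net displacement equals the area under the velocity-time graph (areas below the axis count negative).
0–4 s: -6 × 4 = -24 m
4–5 s: -11 × 1 = -11 m
5–6 s: -8 × 1 = -8 m
6–8 s: -6 × 2 = -12 m
Net displacement = -55 m

-55 m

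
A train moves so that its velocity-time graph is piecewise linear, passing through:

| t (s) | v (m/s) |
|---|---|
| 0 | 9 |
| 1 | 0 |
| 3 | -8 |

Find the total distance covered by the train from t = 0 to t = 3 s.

Distance (not displacement) is the total path length: add the absolute areas under v-t.
0–1 s: |½(9 + 0)(1)| = 4.5 m
1–3 s: |½(0 + -8)(2)| = 8 m
Total distance = 12.5 m

12.5 m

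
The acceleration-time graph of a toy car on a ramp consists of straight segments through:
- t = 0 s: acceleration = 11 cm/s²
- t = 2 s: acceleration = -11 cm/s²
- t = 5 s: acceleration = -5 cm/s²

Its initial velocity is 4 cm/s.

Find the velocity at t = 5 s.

-20 cm/s

Δv equals the area under the a-t graph; then v = v₀ + Δv.
0–2 s: ½(11 + -11)(2) = 0 cm/s
2–5 s: ½(-11 + -5)(3) = -24 cm/s
Δv = -24 cm/s, so v(5) = 4 + (-24) = -20 cm/s.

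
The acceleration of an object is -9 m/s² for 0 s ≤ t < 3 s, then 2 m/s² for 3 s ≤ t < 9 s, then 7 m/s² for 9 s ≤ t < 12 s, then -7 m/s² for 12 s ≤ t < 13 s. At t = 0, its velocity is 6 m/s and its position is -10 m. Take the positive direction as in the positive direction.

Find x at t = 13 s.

On each constant-a segment, Δv = aΔt and Δx = v₀Δt + ½aΔt²; chain segment to segment.
0–3 s: v starts 6 m/s; Δx = 6·3 + ½·-9·3² = -22.5 m; v ends -21 m/s.
3–9 s: v starts -21 m/s; Δx = -21·6 + ½·2·6² = -90 m; v ends -9 m/s.
9–12 s: v starts -9 m/s; Δx = -9·3 + ½·7·3² = 4.5 m; v ends 12 m/s.
12–13 s: v starts 12 m/s; Δx = 12·1 + ½·-7·1² = 8.5 m; v ends 5 m/s.
x(13) = -10 + Σ Δx = -109.5 m.

-109.5 m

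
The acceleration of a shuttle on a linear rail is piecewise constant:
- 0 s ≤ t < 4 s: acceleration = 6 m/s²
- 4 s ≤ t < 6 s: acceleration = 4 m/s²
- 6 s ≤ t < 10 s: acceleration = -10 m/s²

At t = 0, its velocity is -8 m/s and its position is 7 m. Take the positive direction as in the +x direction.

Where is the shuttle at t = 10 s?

79 m

On each constant-a segment, Δv = aΔt and Δx = v₀Δt + ½aΔt²; chain segment to segment.
0–4 s: v starts -8 m/s; Δx = -8·4 + ½·6·4² = 16 m; v ends 16 m/s.
4–6 s: v starts 16 m/s; Δx = 16·2 + ½·4·2² = 40 m; v ends 24 m/s.
6–10 s: v starts 24 m/s; Δx = 24·4 + ½·-10·4² = 16 m; v ends -16 m/s.
x(10) = 7 + Σ Δx = 79 m.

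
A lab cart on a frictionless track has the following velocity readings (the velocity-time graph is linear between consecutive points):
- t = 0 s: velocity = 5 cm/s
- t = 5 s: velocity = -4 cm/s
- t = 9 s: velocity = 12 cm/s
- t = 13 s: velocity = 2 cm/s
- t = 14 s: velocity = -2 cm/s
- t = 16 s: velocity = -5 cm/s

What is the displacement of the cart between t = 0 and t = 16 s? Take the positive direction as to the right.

39.5 cm

Net displacement equals the area under the velocity-time graph (areas below the axis count negative).
0–5 s: ½(5 + -4)(5) = 2.5 cm
5–9 s: ½(-4 + 12)(4) = 16 cm
9–13 s: ½(12 + 2)(4) = 28 cm
13–14 s: ½(2 + -2)(1) = 0 cm
14–16 s: ½(-2 + -5)(2) = -7 cm
Net displacement = 39.5 cm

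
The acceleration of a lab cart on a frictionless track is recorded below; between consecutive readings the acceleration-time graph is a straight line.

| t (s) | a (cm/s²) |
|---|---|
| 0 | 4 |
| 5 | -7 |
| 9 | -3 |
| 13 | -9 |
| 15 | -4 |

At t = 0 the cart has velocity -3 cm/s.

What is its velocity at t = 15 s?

-67.5 cm/s

Δv equals the area under the a-t graph; then v = v₀ + Δv.
0–5 s: ½(4 + -7)(5) = -7.5 cm/s
5–9 s: ½(-7 + -3)(4) = -20 cm/s
9–13 s: ½(-3 + -9)(4) = -24 cm/s
13–15 s: ½(-9 + -4)(2) = -13 cm/s
Δv = -64.5 cm/s, so v(15) = -3 + (-64.5) = -67.5 cm/s.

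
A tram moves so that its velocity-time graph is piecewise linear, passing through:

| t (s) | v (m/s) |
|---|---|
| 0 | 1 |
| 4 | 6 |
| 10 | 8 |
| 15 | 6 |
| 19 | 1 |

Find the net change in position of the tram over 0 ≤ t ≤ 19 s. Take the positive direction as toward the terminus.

Net displacement equals the area under the velocity-time graph (areas below the axis count negative).
0–4 s: ½(1 + 6)(4) = 14 m
4–10 s: ½(6 + 8)(6) = 42 m
10–15 s: ½(8 + 6)(5) = 35 m
15–19 s: ½(6 + 1)(4) = 14 m
Net displacement = 105 m

105 m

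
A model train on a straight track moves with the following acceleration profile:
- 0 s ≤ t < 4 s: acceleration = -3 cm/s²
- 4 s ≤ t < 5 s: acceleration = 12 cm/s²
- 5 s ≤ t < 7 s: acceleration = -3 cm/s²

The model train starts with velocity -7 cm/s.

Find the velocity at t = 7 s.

Δv equals the area under the a-t graph; then v = v₀ + Δv.
0–4 s: -3 × 4 = -12 cm/s
4–5 s: 12 × 1 = 12 cm/s
5–7 s: -3 × 2 = -6 cm/s
Δv = -6 cm/s, so v(7) = -7 + (-6) = -13 cm/s.

-13 cm/s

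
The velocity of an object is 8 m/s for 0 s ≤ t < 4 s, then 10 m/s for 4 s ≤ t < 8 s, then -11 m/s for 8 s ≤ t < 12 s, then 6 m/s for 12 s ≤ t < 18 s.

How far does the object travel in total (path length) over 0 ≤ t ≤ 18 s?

Total distance travelled is ∫|v| dt — sum the magnitudes of each area piece.
0–4 s: |8| × 4 = 32 m
4–8 s: |10| × 4 = 40 m
8–12 s: |-11| × 4 = 44 m
12–18 s: |6| × 6 = 36 m
Total distance = 152 m

152 m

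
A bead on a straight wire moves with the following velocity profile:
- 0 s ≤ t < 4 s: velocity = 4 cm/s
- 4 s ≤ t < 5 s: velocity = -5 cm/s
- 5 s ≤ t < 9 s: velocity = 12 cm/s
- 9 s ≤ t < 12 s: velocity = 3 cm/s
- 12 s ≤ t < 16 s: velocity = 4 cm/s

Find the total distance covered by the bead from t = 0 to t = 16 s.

Total distance travelled is ∫|v| dt — sum the magnitudes of each area piece.
0–4 s: |4| × 4 = 16 cm
4–5 s: |-5| × 1 = 5 cm
5–9 s: |12| × 4 = 48 cm
9–12 s: |3| × 3 = 9 cm
12–16 s: |4| × 4 = 16 cm
Total distance = 94 cm

94 cm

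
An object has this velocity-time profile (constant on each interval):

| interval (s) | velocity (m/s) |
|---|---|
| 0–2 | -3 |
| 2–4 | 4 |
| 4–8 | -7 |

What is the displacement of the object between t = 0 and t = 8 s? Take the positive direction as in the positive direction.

-26 m

Displacement is the signed area under the v-t curve.
0–2 s: -3 × 2 = -6 m
2–4 s: 4 × 2 = 8 m
4–8 s: -7 × 4 = -28 m
Net displacement = -26 m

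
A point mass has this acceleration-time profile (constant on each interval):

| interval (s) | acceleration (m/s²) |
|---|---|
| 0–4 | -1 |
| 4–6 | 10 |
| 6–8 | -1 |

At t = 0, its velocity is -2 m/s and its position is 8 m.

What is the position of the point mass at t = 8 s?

On each constant-a segment, Δv = aΔt and Δx = v₀Δt + ½aΔt²; chain segment to segment.
0–4 s: v starts -2 m/s; Δx = -2·4 + ½·-1·4² = -16 m; v ends -6 m/s.
4–6 s: v starts -6 m/s; Δx = -6·2 + ½·10·2² = 8 m; v ends 14 m/s.
6–8 s: v starts 14 m/s; Δx = 14·2 + ½·-1·2² = 26 m; v ends 12 m/s.
x(8) = 8 + Σ Δx = 26 m.

26 m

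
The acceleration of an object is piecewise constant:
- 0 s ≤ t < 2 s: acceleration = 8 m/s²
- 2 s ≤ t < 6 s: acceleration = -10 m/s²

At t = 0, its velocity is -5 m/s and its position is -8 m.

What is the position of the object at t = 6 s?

-38 m

On each constant-a segment, Δv = aΔt and Δx = v₀Δt + ½aΔt²; chain segment to segment.
0–2 s: v starts -5 m/s; Δx = -5·2 + ½·8·2² = 6 m; v ends 11 m/s.
2–6 s: v starts 11 m/s; Δx = 11·4 + ½·-10·4² = -36 m; v ends -29 m/s.
x(6) = -8 + Σ Δx = -38 m.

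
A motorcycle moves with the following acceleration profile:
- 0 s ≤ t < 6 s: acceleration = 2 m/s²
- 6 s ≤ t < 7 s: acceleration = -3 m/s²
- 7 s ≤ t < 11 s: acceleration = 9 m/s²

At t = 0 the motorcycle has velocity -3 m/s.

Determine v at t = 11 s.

42 m/s

Δv equals the area under the a-t graph; then v = v₀ + Δv.
0–6 s: 2 × 6 = 12 m/s
6–7 s: -3 × 1 = -3 m/s
7–11 s: 9 × 4 = 36 m/s
Δv = 45 m/s, so v(11) = -3 + (45) = 42 m/s.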